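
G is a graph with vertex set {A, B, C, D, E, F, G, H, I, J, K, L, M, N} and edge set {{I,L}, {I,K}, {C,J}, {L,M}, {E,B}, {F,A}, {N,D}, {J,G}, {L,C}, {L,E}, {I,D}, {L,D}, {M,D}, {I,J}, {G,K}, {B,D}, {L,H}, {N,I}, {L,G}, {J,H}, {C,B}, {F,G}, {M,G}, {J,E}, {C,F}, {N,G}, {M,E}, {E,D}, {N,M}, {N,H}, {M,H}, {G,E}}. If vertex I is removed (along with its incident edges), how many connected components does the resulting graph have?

1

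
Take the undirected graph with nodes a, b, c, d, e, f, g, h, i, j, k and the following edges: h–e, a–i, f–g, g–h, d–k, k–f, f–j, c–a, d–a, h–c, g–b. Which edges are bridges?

a-i, b-g, e-h, f-j

The edges on the cycle d-k-f-g-h-c-a-d are not bridges since each lies on that cycle.
But removing i–a disconnects i from a; removing f–j disconnects f from j; removing b–g disconnects b from g; removing h–e disconnects h from e — these are bridges.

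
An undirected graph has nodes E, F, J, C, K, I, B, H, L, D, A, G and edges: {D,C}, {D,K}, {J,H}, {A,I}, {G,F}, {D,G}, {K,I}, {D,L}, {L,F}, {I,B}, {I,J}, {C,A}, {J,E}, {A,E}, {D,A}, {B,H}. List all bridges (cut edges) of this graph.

none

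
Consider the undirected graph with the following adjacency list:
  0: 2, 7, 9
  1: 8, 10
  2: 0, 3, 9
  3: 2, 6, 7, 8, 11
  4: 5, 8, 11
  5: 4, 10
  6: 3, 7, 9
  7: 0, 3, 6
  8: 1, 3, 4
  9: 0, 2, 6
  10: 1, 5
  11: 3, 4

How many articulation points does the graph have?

1

Removing 3 increases the component count from 1 to 2, so 3 is a cut vertex.
By contrast removing 4 leaves 1 component; it is not a cut vertex. No other vertex is a cut vertex either.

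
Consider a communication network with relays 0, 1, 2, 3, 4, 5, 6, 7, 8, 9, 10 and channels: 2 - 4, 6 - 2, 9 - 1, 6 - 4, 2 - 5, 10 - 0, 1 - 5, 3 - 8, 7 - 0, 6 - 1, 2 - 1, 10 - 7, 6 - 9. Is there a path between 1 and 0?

No

The component containing 1 is {1, 2, 4, 5, 6, 9}, and 0 is not in it.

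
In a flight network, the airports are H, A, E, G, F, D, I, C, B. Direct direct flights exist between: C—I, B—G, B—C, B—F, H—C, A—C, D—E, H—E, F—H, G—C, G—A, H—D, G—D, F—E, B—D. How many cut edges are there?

1

The edges on the cycle B-F-H-E-D-B are not bridges since each lies on that cycle.
But removing I—C disconnects I from C — this is a bridge.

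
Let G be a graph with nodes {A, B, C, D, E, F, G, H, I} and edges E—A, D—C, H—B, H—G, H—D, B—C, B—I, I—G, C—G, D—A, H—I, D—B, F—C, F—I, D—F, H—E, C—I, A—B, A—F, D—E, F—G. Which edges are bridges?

none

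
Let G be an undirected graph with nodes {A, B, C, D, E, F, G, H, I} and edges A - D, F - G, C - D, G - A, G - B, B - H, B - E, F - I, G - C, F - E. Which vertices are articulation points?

B, F, G

Removing B increases the component count from 1 to 2, so B is a cut vertex.
Removing F increases the component count from 1 to 2, so F is a cut vertex.
Removing G increases the component count from 1 to 2, so G is a cut vertex.
By contrast removing D leaves 1 component; it is not a cut vertex. No other vertex is a cut vertex either.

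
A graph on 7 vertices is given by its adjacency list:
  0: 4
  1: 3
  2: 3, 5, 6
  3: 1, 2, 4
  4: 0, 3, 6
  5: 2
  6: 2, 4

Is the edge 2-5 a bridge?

Yes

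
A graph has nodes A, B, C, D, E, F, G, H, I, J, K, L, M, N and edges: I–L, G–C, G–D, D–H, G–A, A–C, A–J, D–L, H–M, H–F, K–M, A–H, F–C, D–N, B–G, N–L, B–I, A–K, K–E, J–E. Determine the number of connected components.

Starting from A we can reach A, B, C, D, E, F, G, H, I, J, K, L, M, N. That is one component of size 14.
Total: 1 component.

1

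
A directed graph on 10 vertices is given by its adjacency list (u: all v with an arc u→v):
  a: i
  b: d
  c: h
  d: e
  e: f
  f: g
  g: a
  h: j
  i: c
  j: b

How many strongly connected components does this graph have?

1

{a, b, c, d, e, f, g, h, i, j} are all mutually reachable — one SCC of size 10.
That gives 1 strongly connected component.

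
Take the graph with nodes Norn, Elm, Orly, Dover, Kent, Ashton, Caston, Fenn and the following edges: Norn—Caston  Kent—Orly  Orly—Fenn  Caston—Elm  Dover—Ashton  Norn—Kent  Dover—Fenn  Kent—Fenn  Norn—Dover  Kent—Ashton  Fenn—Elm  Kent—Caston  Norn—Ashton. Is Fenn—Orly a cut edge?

No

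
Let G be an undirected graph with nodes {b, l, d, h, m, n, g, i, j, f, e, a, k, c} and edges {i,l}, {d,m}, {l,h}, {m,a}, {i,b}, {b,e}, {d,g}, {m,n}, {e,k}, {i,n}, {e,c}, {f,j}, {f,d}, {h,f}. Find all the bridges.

a-m, b-e, b-i, c-e, d-g, e-k, f-j

The edges on the cycle i-l-h-f-d-m-n-i are not bridges since each lies on that cycle.
But removing e–b disconnects e from b; removing f–j disconnects f from j; removing e–k disconnects e from k; removing a–m disconnects a from m — these are bridges.
In total 7 edges are bridges.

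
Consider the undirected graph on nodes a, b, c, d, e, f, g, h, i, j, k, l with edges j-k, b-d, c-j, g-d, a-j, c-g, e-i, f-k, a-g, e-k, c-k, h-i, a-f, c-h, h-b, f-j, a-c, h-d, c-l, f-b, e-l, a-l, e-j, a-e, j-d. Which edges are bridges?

The edges on the cycle a-f-b-h-c-a are not bridges since each lies on that cycle.
Every edge lies on some cycle, so there are no bridges.

none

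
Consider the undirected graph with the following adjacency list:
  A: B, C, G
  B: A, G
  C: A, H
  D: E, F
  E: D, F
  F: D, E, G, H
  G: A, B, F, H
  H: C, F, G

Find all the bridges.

The edges on the cycle F-D-E-F are not bridges since each lies on that cycle.
Every edge lies on some cycle, so there are no bridges.

none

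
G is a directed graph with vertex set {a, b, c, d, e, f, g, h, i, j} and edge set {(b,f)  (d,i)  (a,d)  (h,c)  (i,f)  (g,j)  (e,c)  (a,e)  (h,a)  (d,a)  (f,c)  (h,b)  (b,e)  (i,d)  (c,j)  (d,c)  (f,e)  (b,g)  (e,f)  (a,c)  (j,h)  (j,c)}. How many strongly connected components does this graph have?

1

{a, b, c, d, e, f, g, h, i, j} are all mutually reachable — one SCC of size 10.
That gives 1 strongly connected component.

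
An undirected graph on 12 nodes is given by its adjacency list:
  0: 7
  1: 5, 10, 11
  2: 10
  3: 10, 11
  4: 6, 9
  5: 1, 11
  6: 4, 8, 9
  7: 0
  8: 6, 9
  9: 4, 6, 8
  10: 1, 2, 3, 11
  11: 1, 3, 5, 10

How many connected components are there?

Starting from 0 we can reach 0, 7. That is one component of size 2.
Starting from 4 we can reach 4, 6, 8, 9. That is one component of size 4.
Starting from 1 we can reach 1, 2, 3, 5, 10, 11. That is one component of size 6.
Total: 3 components.

3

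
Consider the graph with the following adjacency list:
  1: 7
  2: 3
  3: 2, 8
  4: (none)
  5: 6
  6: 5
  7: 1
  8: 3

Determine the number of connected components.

4

4 is isolated — a component by itself.
Starting from 5 we can reach 5, 6. That is one component of size 2.
Starting from 1 we can reach 1, 7. That is one component of size 2.
Starting from 2 we can reach 2, 3, 8. That is one component of size 3.
Total: 4 components.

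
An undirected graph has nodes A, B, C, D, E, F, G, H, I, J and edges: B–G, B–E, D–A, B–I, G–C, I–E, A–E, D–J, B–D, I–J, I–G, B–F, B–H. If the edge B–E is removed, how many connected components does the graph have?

1

B and E are still connected via B-I-E, so the component count stays at 1.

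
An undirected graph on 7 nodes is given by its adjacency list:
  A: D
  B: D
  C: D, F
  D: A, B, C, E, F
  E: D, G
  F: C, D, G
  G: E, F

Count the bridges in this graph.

2

The edges on the cycle D-F-C-D are not bridges since each lies on that cycle.
But removing A-D disconnects A from D; removing B-D disconnects B from D — these are bridges.
That makes 2 bridges.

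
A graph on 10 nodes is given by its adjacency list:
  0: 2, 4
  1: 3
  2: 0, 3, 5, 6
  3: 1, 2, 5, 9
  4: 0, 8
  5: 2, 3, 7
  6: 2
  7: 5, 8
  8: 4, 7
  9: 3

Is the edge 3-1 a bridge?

Removing 3-1 leaves no path between 3 and 1: the component count goes from 1 to 2. So it is a bridge.

Yes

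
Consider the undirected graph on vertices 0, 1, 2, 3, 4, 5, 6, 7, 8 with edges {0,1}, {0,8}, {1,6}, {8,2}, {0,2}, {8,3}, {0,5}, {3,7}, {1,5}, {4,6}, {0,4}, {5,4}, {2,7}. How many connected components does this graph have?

Starting from 0 we can reach 0, 1, 2, 3, 4, 5, 6, 7, 8. That is one component of size 9.
Total: 1 component.

1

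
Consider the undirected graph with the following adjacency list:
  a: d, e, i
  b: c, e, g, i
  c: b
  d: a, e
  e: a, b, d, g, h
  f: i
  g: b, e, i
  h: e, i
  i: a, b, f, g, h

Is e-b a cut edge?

After removing e-b, the path e-g-b still connects them, so the edge is not a bridge.

No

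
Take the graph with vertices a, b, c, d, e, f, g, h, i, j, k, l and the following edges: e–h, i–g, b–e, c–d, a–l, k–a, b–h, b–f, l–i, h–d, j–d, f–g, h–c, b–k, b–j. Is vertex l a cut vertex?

Deleting l leaves 1 component (was 1) (its neighbors a, i remain connected to each other), so l is not a cut vertex.

No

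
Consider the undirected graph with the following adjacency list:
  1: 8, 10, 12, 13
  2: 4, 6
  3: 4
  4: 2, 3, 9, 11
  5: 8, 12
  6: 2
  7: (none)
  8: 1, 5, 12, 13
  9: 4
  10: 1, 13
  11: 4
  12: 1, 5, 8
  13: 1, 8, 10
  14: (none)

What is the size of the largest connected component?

6

7 is isolated — a component by itself.
14 is isolated — a component by itself.
Starting from 1 we can reach 1, 5, 8, 10, 12, 13. That is one component of size 6.
Starting from 2 we can reach 2, 3, 4, 6, 9, 11. That is one component of size 6.
The largest has 6 vertices.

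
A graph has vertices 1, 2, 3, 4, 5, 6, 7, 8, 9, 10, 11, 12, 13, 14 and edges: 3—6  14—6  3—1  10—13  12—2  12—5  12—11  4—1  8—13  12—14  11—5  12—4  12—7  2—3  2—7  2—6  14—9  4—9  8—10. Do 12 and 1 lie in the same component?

Yes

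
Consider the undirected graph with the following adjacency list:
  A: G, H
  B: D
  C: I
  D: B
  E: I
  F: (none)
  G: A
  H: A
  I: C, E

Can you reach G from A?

Yes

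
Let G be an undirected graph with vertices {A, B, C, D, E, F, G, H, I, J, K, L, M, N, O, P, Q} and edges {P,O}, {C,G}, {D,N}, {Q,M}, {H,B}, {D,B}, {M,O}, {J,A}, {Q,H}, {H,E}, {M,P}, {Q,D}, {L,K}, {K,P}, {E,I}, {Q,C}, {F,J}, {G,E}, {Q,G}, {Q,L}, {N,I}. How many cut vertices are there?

Removing J increases the component count from 2 to 3, so J is a cut vertex.
Removing Q increases the component count from 2 to 3, so Q is a cut vertex.
By contrast removing I leaves 2 components; it is not a cut vertex. No other vertex is a cut vertex either.

2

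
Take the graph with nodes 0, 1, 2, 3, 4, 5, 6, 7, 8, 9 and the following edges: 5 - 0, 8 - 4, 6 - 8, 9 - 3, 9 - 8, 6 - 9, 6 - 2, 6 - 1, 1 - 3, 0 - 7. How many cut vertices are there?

3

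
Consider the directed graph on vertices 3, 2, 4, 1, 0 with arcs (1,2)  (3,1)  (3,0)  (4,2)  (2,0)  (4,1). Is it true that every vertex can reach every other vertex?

There is no directed path from 0 to 4, so the graph is not strongly connected.

No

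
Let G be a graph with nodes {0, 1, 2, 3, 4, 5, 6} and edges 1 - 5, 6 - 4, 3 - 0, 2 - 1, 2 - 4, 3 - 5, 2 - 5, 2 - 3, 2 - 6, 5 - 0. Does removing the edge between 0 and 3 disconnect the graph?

After removing 0 - 3, the path 0-5-3 still connects them, so the edge is not a bridge.

No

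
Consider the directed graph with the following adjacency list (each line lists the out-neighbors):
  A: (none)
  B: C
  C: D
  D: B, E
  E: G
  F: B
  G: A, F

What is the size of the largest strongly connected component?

{B, C, D, E, F, G} are all mutually reachable — one SCC of size 6.
{A} is an SCC by itself.
The largest has 6 vertices.

6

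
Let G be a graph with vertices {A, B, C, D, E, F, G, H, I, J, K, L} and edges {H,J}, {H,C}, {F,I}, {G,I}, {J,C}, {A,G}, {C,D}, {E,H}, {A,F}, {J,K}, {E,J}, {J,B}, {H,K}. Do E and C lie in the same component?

Yes

From E we can reach B, C, D, E, H, J, K, which includes C.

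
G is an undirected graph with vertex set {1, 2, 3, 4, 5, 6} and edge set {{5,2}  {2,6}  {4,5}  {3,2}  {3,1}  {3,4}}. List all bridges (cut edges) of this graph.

The edges on the cycle 3-4-5-2-3 are not bridges since each lies on that cycle.
But removing 2-6 disconnects 2 from 6; removing 3-1 disconnects 3 from 1 — these are bridges.

1-3, 2-6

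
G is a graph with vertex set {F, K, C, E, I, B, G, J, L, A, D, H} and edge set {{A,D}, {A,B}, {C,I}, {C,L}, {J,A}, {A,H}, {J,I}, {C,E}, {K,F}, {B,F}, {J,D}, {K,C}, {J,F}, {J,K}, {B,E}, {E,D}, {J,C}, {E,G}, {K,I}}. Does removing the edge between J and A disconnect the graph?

After removing J—A, the path J-D-A still connects them, so the edge is not a bridge.

No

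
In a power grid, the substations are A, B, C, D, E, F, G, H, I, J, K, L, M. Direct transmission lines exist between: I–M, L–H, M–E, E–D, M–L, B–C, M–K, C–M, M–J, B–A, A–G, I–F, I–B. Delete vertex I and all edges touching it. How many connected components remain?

2

With I gone, the remaining components are: {F}; {A, B, C, D, E, G, H, J, K, L, M}.
That is 2 components.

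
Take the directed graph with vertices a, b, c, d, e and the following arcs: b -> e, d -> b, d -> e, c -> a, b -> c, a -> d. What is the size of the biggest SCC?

4

{a, b, c, d} are all mutually reachable — one SCC of size 4.
{e} is an SCC by itself.
The largest has 4 vertices.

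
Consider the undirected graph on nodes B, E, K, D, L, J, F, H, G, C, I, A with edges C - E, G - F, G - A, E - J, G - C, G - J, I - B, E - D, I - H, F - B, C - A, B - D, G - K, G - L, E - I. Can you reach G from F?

From F we can reach A, B, C, D, E, F, G, H, I, J, K, L, which includes G.

Yes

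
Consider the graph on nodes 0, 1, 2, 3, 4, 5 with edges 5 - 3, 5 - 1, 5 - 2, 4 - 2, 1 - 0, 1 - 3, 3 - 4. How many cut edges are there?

The edges on the cycle 5-1-3-5 are not bridges since each lies on that cycle.
But removing 0 - 1 disconnects 0 from 1 — this is a bridge.

1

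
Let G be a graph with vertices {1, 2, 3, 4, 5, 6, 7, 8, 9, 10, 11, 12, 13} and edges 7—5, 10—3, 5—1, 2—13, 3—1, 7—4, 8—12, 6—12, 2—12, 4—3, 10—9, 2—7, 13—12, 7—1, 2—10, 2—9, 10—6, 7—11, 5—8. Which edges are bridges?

11-7

The edges on the cycle 2-7-5-8-12-13-2 are not bridges since each lies on that cycle.
But removing 7—11 disconnects 7 from 11 — this is a bridge.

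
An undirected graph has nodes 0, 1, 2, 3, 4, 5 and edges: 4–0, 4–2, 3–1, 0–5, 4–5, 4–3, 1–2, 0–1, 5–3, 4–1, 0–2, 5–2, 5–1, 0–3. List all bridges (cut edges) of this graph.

The edges on the cycle 0-5-1-0 are not bridges since each lies on that cycle.
Every edge lies on some cycle, so there are no bridges.

none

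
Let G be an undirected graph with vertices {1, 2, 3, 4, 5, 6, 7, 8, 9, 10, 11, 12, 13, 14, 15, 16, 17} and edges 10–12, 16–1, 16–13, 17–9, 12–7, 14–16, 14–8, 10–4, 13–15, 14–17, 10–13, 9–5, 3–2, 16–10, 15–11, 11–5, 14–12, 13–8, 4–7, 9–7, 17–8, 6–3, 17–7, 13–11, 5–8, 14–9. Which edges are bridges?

1-16, 2-3, 3-6

The edges on the cycle 14-17-9-5-11-13-10-16-14 are not bridges since each lies on that cycle.
But removing 1–16 disconnects 1 from 16; removing 6–3 disconnects 6 from 3; removing 2–3 disconnects 2 from 3 — these are bridges.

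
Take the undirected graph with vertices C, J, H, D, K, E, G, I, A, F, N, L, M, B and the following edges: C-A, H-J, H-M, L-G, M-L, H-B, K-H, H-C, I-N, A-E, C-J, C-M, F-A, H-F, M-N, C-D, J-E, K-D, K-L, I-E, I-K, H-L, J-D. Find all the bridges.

B-H, G-L

The edges on the cycle I-K-H-C-A-E-I are not bridges since each lies on that cycle.
But removing G-L disconnects G from L; removing H-B disconnects H from B — these are bridges.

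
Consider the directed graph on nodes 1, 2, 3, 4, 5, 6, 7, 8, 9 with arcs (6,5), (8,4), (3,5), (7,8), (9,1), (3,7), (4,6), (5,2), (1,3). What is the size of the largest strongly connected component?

{2} is an SCC by itself.
{5} is an SCC by itself.
{3} is an SCC by itself.
{1} is an SCC by itself.
{9} is an SCC by itself.
(and 4 more singleton SCCs)
The largest has 1 vertex.

1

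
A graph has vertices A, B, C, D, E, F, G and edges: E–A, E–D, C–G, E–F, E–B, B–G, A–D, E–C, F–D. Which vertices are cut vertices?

E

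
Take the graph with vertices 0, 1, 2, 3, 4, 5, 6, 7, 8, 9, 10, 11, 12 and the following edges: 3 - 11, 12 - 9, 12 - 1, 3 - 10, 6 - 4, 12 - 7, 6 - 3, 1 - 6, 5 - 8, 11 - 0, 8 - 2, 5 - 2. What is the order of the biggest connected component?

Starting from 2 we can reach 2, 5, 8. That is one component of size 3.
Starting from 0 we can reach 0, 1, 3, 4, 6, 7, 9, 10, 11, 12. That is one component of size 10.
The largest has 10 vertices.

10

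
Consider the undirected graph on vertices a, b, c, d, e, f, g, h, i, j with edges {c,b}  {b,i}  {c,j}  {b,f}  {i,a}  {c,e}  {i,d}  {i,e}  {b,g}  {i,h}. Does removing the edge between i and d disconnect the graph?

Yes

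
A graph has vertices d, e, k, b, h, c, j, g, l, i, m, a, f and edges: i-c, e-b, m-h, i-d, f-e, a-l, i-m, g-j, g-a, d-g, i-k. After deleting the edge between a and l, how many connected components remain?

3

Before removal there are 2 components.
a-l is a bridge — removing it separates a's side from l's side.
After removal: 3 components.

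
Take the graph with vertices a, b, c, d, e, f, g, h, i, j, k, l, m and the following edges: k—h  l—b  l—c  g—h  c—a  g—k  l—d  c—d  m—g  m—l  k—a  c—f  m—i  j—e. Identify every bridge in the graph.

b-l, c-f, e-j, i-m

The edges on the cycle l-c-d-l are not bridges since each lies on that cycle.
But removing m—i disconnects m from i; removing l—b disconnects l from b; removing c—f disconnects c from f; removing j—e disconnects j from e — these are bridges.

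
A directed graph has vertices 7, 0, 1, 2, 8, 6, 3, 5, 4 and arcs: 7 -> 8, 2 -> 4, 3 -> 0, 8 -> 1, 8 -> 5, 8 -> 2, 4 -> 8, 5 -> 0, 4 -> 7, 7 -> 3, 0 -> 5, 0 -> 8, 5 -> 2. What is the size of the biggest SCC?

7

{0, 2, 3, 4, 5, 7, 8} are all mutually reachable — one SCC of size 7.
{6} is an SCC by itself.
{1} is an SCC by itself.
The largest has 7 vertices.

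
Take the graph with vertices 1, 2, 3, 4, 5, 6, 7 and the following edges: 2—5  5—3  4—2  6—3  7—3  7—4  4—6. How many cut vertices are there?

Removing 4, for instance, still leaves 2 components. No single vertex removal increases the component count — the graph has no articulation points.

0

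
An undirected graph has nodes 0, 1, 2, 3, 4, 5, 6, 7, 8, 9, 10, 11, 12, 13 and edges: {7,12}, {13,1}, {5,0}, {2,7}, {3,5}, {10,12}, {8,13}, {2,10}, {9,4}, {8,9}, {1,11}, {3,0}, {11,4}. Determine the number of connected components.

4

6 is isolated — a component by itself.
Starting from 0 we can reach 0, 3, 5. That is one component of size 3.
Starting from 2 we can reach 2, 7, 10, 12. That is one component of size 4.
Starting from 1 we can reach 1, 4, 8, 9, 11, 13. That is one component of size 6.
Total: 4 components.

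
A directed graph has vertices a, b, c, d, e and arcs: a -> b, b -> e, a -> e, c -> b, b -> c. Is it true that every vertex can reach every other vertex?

There is no directed path from b to d, so the graph is not strongly connected.

No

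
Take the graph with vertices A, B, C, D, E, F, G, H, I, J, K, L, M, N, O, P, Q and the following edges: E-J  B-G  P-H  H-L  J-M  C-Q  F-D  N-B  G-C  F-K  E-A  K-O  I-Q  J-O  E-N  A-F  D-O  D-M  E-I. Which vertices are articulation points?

Removing E increases the component count from 2 to 3, so E is a cut vertex.
Removing H increases the component count from 2 to 3, so H is a cut vertex.
By contrast removing C leaves 2 components; it is not a cut vertex. No other vertex is a cut vertex either.

E, H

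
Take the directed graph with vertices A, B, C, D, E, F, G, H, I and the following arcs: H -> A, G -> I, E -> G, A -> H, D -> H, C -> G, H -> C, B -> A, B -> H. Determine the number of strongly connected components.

{A, H} are all mutually reachable — one SCC of size 2.
{I} is an SCC by itself.
{G} is an SCC by itself.
{D} is an SCC by itself.
{C} is an SCC by itself.
(and 3 more singleton SCCs)
That gives 8 strongly connected components.

8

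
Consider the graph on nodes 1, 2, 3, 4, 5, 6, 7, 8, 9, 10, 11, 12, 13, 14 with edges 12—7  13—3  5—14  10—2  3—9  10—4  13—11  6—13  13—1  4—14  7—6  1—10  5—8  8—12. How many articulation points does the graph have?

3

Removing 3 increases the component count from 1 to 2, so 3 is a cut vertex.
Removing 10 increases the component count from 1 to 2, so 10 is a cut vertex.
Removing 13 increases the component count from 1 to 3, so 13 is a cut vertex.
By contrast removing 5 leaves 1 component; it is not a cut vertex. No other vertex is a cut vertex either.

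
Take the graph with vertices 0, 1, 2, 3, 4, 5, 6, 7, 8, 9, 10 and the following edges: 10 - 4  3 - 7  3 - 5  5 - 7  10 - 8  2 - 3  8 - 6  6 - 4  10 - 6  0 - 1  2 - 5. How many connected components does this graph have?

4

9 is isolated — a component by itself.
Starting from 0 we can reach 0, 1. That is one component of size 2.
Starting from 2 we can reach 2, 3, 5, 7. That is one component of size 4.
Starting from 4 we can reach 4, 6, 8, 10. That is one component of size 4.
Total: 4 components.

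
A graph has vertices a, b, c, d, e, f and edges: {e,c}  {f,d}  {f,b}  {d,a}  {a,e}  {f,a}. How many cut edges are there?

The edges on the cycle f-d-a-f are not bridges since each lies on that cycle.
But removing e—c disconnects e from c; removing a—e disconnects a from e; removing f—b disconnects f from b — these are bridges.
That makes 3 bridges.

3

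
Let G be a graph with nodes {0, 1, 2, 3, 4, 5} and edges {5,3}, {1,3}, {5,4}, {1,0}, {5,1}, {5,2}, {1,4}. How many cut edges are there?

2

The edges on the cycle 5-1-3-5 are not bridges since each lies on that cycle.
But removing 2–5 disconnects 2 from 5; removing 1–0 disconnects 1 from 0 — these are bridges.
That makes 2 bridges.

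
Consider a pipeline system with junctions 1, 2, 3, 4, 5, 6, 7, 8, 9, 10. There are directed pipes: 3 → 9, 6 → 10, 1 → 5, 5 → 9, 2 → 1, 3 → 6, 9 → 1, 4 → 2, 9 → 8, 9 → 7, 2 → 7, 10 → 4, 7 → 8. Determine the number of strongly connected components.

{1, 5, 9} are all mutually reachable — one SCC of size 3.
{2} is an SCC by itself.
{3} is an SCC by itself.
{10} is an SCC by itself.
{8} is an SCC by itself.
(and 3 more singleton SCCs)
That gives 8 strongly connected components.

8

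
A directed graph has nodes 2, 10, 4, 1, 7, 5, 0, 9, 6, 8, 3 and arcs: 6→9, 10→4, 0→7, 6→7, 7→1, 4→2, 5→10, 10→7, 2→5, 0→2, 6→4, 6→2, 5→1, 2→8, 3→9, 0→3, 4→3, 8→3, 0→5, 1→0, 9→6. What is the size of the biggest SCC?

11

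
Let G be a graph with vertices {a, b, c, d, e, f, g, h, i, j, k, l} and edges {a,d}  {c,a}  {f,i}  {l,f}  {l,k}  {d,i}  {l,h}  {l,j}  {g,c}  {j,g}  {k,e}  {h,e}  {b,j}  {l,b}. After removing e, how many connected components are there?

1

With e gone, the remaining components are: {a, b, c, d, f, g, h, i, j, k, l}.
That is 1 component.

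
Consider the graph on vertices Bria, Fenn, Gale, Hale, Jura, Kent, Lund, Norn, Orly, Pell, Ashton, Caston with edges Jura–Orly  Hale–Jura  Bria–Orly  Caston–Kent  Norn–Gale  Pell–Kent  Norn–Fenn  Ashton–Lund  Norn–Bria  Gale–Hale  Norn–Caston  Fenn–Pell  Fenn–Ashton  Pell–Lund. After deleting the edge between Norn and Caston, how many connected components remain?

1

Norn and Caston are still connected via Norn-Fenn-Pell-Kent-Caston, so the component count stays at 1.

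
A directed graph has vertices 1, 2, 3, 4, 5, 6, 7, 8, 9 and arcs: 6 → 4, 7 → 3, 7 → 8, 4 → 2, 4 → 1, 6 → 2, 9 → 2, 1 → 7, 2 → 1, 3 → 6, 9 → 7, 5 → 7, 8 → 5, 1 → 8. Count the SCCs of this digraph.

2

{1, 2, 3, 4, 5, 6, 7, 8} are all mutually reachable — one SCC of size 8.
{9} is an SCC by itself.
That gives 2 strongly connected components.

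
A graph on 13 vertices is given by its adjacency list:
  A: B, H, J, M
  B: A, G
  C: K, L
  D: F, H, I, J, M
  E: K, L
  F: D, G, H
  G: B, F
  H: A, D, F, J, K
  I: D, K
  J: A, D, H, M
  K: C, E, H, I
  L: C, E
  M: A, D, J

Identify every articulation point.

K

Removing K increases the component count from 1 to 2, so K is a cut vertex.
By contrast removing C leaves 1 component; it is not a cut vertex. No other vertex is a cut vertex either.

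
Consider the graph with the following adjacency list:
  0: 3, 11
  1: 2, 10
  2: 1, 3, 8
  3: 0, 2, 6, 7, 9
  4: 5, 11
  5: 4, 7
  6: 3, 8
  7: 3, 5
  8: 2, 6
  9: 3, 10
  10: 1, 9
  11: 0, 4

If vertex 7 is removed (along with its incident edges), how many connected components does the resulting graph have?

1

With 7 gone, the remaining components are: {0, 1, 2, 3, 4, 5, 6, 8, 9, 10, 11}.
That is 1 component.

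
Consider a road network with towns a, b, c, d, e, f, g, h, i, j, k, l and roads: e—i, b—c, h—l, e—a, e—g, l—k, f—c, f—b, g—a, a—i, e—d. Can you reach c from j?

The component containing j is {j}, and c is not in it.

No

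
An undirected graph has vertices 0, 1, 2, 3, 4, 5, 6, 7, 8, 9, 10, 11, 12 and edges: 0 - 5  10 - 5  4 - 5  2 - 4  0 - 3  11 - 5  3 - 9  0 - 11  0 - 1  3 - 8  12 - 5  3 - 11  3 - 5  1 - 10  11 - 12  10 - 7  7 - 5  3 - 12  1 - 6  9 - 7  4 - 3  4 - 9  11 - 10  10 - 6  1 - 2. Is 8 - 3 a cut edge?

Yes

Removing 8 - 3 leaves no path between 8 and 3: the component count goes from 1 to 2. So it is a bridge.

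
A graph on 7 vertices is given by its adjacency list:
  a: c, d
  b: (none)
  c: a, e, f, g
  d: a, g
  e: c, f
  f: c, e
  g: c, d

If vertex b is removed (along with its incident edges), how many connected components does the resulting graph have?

With b gone, the remaining components are: {a, c, d, e, f, g}.
That is 1 component.

1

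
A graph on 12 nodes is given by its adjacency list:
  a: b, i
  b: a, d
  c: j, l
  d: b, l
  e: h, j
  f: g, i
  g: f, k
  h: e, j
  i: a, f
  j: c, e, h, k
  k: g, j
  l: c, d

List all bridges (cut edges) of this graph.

none

The edges on the cycle j-h-e-j are not bridges since each lies on that cycle.
Every edge lies on some cycle, so there are no bridges.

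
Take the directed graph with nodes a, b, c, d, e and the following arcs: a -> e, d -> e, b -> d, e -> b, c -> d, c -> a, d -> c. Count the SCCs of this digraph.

1

{a, b, c, d, e} are all mutually reachable — one SCC of size 5.
That gives 1 strongly connected component.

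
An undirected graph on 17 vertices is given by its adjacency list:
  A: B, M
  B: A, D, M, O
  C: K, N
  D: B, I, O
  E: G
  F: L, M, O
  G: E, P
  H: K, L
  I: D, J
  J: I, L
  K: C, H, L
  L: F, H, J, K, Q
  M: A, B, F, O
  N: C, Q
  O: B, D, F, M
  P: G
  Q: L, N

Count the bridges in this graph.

2

The edges on the cycle L-H-K-L are not bridges since each lies on that cycle.
But removing E-G disconnects E from G; removing P-G disconnects P from G — these are bridges.
That makes 2 bridges.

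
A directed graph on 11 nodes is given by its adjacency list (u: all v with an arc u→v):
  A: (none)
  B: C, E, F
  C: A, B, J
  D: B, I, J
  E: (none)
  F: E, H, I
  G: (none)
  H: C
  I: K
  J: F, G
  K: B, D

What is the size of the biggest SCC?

{B, C, D, F, H, I, J, K} are all mutually reachable — one SCC of size 8.
{A} is an SCC by itself.
{G} is an SCC by itself.
{E} is an SCC by itself.
The largest has 8 vertices.

8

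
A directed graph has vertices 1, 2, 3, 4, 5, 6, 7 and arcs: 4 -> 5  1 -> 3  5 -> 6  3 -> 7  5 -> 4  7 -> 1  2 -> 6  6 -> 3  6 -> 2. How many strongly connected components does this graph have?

3

{1, 3, 7} are all mutually reachable — one SCC of size 3.
{4, 5} are all mutually reachable — one SCC of size 2.
{2, 6} are all mutually reachable — one SCC of size 2.
That gives 3 strongly connected components.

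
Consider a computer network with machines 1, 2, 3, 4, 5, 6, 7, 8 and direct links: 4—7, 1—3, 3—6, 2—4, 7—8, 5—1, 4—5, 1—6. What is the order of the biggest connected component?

8

Starting from 1 we can reach 1, 2, 3, 4, 5, 6, 7, 8. That is one component of size 8.
The largest has 8 vertices.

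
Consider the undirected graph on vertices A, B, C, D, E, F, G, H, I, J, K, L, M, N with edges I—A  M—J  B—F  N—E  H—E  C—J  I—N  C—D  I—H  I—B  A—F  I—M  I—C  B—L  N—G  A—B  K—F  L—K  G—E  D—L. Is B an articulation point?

No

Deleting B leaves 1 component (was 1) (its neighbors A, F, I, L remain connected to each other), so B is not a cut vertex.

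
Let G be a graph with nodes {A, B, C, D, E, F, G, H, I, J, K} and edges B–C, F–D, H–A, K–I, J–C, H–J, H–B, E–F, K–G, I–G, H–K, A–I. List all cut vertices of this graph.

F, H

Removing F increases the component count from 2 to 3, so F is a cut vertex.
Removing H increases the component count from 2 to 3, so H is a cut vertex.
By contrast removing C leaves 2 components; it is not a cut vertex. No other vertex is a cut vertex either.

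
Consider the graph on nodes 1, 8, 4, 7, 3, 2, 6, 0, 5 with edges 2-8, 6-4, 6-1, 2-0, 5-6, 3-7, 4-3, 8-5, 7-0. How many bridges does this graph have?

The edges on the cycle 2-8-5-6-4-3-7-0-2 are not bridges since each lies on that cycle.
But removing 1-6 disconnects 1 from 6 — this is a bridge.

1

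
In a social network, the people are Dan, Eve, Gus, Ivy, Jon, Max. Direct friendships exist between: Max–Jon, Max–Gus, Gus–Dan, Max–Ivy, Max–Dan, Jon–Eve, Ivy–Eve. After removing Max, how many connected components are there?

2

With Max gone, the remaining components are: {Dan, Gus}; {Eve, Ivy, Jon}.
That is 2 components.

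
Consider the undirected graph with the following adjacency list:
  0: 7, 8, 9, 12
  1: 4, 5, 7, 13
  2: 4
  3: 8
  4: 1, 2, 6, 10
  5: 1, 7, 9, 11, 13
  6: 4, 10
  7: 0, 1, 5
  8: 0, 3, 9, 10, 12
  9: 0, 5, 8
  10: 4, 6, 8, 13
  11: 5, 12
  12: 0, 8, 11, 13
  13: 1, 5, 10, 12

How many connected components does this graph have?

Starting from 0 we can reach 0, 1, 2, 3, 4, 5, 6, 7, 8, 9, 10, 11, 12, 13. That is one component of size 14.
Total: 1 component.

1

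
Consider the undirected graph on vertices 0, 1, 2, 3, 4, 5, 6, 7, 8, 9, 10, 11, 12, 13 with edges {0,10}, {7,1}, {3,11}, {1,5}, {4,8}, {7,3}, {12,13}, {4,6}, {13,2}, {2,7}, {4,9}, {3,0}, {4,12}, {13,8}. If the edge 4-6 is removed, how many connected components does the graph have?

2

Before removal there is 1 component.
4-6 is a bridge — removing it separates 4's side from 6's side.
After removal: 2 components.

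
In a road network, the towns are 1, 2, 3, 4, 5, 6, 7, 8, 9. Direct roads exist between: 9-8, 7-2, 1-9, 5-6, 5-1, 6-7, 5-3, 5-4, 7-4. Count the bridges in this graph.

5

The edges on the cycle 5-6-7-4-5 are not bridges since each lies on that cycle.
But removing 7-2 disconnects 7 from 2; removing 5-3 disconnects 5 from 3; removing 9-1 disconnects 9 from 1; removing 5-1 disconnects 5 from 1 — these are bridges.
In total 5 edges are bridges.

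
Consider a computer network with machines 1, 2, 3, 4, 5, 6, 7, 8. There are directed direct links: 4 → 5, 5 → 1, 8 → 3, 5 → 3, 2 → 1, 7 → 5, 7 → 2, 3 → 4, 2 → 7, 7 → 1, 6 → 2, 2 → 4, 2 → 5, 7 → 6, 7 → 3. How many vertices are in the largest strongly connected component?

{3, 4, 5} are all mutually reachable — one SCC of size 3.
{2, 6, 7} are all mutually reachable — one SCC of size 3.
{1} is an SCC by itself.
{8} is an SCC by itself.
The largest has 3 vertices.

3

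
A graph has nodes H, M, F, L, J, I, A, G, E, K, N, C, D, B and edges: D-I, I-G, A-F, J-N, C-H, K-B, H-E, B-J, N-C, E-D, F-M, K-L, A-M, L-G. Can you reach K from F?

No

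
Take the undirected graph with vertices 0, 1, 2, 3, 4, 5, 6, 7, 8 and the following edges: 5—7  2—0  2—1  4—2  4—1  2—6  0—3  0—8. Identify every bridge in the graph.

0-2, 0-3, 0-8, 2-6, 5-7

The edges on the cycle 4-2-1-4 are not bridges since each lies on that cycle.
But removing 0—8 disconnects 0 from 8; removing 7—5 disconnects 7 from 5; removing 0—3 disconnects 0 from 3; removing 2—6 disconnects 2 from 6 — these are bridges.
In total 5 edges are bridges.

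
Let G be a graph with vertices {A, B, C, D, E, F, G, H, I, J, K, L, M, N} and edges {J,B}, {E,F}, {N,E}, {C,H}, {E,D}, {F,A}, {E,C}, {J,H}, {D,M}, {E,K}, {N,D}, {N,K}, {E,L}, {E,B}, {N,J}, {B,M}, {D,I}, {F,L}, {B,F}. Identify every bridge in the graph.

A-F, D-I

The edges on the cycle N-J-B-M-D-E-N are not bridges since each lies on that cycle.
But removing F - A disconnects F from A; removing D - I disconnects D from I — these are bridges.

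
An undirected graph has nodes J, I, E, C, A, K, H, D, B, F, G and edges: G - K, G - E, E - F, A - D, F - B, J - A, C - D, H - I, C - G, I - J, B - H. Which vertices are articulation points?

Removing G increases the component count from 1 to 2, so G is a cut vertex.
By contrast removing F leaves 1 component; it is not a cut vertex. No other vertex is a cut vertex either.

G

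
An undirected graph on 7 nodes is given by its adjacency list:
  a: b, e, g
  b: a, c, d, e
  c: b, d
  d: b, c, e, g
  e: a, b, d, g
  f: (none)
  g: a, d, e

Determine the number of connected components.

2

f is isolated — a component by itself.
Starting from a we can reach a, b, c, d, e, g. That is one component of size 6.
Total: 2 components.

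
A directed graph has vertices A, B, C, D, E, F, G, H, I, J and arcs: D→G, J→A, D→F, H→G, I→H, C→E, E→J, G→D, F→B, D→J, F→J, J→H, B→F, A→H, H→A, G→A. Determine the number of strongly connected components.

4

{A, B, D, F, G, H, J} are all mutually reachable — one SCC of size 7.
{E} is an SCC by itself.
{I} is an SCC by itself.
{C} is an SCC by itself.
That gives 4 strongly connected components.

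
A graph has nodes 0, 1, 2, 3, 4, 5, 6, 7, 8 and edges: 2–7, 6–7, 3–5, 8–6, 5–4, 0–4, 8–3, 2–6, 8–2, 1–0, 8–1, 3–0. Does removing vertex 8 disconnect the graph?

Deleting 8 raises the number of components from 1 to 2, so 8 is a cut vertex.

Yes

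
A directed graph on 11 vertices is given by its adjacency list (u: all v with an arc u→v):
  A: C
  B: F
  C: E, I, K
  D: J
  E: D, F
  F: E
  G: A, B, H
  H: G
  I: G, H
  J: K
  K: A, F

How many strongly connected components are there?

{A, B, C, D, E, F, G, H, I, J, K} are all mutually reachable — one SCC of size 11.
That gives 1 strongly connected component.

1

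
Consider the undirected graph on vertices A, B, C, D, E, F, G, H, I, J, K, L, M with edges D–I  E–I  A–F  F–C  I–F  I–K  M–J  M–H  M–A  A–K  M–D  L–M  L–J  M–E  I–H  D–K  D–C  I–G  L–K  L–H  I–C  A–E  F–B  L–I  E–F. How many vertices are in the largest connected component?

13

Starting from A we can reach A, B, C, D, E, F, G, H, I, J, K, L, M. That is one component of size 13.
The largest has 13 vertices.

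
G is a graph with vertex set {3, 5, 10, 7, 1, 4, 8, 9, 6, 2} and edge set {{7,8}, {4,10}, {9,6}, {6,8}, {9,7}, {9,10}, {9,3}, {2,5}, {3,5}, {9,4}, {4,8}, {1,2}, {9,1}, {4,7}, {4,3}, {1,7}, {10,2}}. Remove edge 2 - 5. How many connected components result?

1

2 and 5 are still connected via 2-1-9-3-5, so the component count stays at 1.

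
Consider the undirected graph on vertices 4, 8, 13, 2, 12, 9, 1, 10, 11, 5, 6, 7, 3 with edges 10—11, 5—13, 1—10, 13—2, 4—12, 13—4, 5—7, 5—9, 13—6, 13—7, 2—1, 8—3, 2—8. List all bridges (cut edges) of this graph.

1-10, 1-2, 10-11, 12-4, 13-2, 13-4, 13-6, 2-8, 3-8, 5-9

The edges on the cycle 5-13-7-5 are not bridges since each lies on that cycle.
But removing 9—5 disconnects 9 from 5; removing 1—10 disconnects 1 from 10; removing 3—8 disconnects 3 from 8; removing 8—2 disconnects 8 from 2 — these are bridges.
In total 10 edges are bridges.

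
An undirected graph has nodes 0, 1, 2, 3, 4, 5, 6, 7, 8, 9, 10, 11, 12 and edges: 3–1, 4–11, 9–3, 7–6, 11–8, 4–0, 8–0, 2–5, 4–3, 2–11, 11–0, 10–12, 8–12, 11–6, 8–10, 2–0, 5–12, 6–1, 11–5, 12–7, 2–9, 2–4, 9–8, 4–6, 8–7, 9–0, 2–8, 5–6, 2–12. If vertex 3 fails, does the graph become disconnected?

Deleting 3 leaves 1 component (was 1) (its neighbors 1, 4, 9 remain connected to each other), so 3 is not a cut vertex.

No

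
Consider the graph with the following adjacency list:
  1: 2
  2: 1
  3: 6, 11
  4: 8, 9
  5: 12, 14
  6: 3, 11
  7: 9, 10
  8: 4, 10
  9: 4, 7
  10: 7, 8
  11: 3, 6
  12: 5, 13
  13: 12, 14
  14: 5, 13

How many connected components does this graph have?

4

Starting from 1 we can reach 1, 2. That is one component of size 2.
Starting from 3 we can reach 3, 6, 11. That is one component of size 3.
Starting from 5 we can reach 5, 12, 13, 14. That is one component of size 4.
Starting from 4 we can reach 4, 7, 8, 9, 10. That is one component of size 5.
Total: 4 components.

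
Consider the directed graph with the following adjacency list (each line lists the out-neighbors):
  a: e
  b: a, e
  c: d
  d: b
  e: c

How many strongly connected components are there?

{a, b, c, d, e} are all mutually reachable — one SCC of size 5.
That gives 1 strongly connected component.

1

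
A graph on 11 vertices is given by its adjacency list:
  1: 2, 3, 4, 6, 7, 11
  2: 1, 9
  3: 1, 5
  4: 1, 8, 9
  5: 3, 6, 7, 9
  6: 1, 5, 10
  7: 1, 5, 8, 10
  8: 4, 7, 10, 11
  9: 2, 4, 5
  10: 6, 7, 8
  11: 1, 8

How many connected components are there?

Starting from 1 we can reach 1, 2, 3, 4, 5, 6, 7, 8, 9, 10, 11. That is one component of size 11.
Total: 1 component.

1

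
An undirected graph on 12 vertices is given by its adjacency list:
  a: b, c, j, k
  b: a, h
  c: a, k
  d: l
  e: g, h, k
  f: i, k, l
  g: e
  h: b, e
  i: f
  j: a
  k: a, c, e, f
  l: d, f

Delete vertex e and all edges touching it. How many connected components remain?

With e gone, the remaining components are: {g}; {a, b, c, d, f, h, i, j, k, l}.
That is 2 components.

2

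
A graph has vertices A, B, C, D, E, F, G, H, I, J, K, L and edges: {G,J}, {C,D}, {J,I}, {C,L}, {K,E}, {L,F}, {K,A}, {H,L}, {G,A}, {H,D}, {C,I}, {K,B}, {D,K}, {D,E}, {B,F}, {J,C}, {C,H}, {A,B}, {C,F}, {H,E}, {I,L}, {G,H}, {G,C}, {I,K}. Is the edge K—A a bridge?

No

After removing K—A, the path K-B-A still connects them, so the edge is not a bridge.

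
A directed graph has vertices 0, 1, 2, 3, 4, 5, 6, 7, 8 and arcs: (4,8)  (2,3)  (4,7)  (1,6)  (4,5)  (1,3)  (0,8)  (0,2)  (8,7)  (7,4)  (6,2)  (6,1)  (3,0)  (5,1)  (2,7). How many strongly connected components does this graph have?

1

{0, 1, 2, 3, 4, 5, 6, 7, 8} are all mutually reachable — one SCC of size 9.
That gives 1 strongly connected component.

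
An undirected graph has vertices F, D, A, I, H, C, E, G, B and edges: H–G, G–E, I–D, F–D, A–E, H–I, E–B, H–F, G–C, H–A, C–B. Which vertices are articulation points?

Removing H increases the component count from 1 to 2, so H is a cut vertex.
By contrast removing C leaves 1 component; it is not a cut vertex. No other vertex is a cut vertex either.

H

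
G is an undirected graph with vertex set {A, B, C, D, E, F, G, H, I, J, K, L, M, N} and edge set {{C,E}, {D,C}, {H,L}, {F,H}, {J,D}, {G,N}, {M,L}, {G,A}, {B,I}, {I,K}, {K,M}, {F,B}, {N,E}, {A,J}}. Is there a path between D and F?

No

The component containing D is {A, C, D, E, G, J, N}, and F is not in it.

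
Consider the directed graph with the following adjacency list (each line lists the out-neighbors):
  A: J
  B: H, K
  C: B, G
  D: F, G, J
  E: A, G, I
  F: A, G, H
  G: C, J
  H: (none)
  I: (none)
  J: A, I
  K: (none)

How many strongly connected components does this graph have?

{C, G} are all mutually reachable — one SCC of size 2.
{A, J} are all mutually reachable — one SCC of size 2.
{I} is an SCC by itself.
{E} is an SCC by itself.
{B} is an SCC by itself.
(and 4 more singleton SCCs)
That gives 9 strongly connected components.

9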